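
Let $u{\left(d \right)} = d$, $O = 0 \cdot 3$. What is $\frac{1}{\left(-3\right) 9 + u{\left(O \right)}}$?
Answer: $- \frac{1}{27} \approx -0.037037$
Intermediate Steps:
$O = 0$
$\frac{1}{\left(-3\right) 9 + u{\left(O \right)}} = \frac{1}{\left(-3\right) 9 + 0} = \frac{1}{-27 + 0} = \frac{1}{-27} = - \frac{1}{27}$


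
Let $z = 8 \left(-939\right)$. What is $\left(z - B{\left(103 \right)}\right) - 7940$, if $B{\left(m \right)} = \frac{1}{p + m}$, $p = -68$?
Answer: $- \frac{540821}{35} \approx -15452.0$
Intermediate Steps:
$B{\left(m \right)} = \frac{1}{-68 + m}$
$z = -7512$
$\left(z - B{\left(103 \right)}\right) - 7940 = \left(-7512 - \frac{1}{-68 + 103}\right) - 7940 = \left(-7512 - \frac{1}{35}\right) - 7940 = - \frac{262921}{35} - 7940 = - \frac{540821}{35}$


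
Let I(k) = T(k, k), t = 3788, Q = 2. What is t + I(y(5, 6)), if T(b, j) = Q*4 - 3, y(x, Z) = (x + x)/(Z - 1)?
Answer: 3793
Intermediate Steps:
y(x, Z) = 2*x/(-1 + Z) (y(x, Z) = (2*x)/(-1 + Z) = 2*x/(-1 + Z))
T(b, j) = 5 (T(b, j) = 2*4 - 3 = 8 - 3 = 5)
I(k) = 5
t + I(y(5, 6)) = 3788 + 5 = 3793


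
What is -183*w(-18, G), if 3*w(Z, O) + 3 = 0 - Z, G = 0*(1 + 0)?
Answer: -915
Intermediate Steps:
G = 0 (G = 0*1 = 0)
w(Z, O) = -1 - Z/3 (w(Z, O) = -1 + (0 - Z)/3 = -1 + (-Z)/3 = -1 - Z/3)
-183*w(-18, G) = -183*(-1 - ⅓*(-18)) = -183*(-1 + 6) = -183*5 = -915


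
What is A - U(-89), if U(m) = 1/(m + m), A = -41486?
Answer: -7384507/178 ≈ -41486.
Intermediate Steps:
U(m) = 1/(2*m)
A - U(-89) = -41486 - 1/(2*(-89)) = -41486 - (-1)/(2*89) = -41486 - 1*(-1/178) = -41486 + 1/178 = -7384507/178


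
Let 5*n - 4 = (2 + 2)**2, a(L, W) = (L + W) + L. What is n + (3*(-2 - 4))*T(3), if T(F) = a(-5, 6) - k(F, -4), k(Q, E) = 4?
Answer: 148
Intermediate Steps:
a(L, W) = W + 2*L
n = 4 (n = 4/5 + (2 + 2)**2/5 = 4/5 + (1/5)*4**2 = 4/5 + (1/5)*16 = 4/5 + 16/5 = 4)
T(F) = -8 (T(F) = (6 + 2*(-5)) - 1*4 = (6 - 10) - 4 = -4 - 4 = -8)
n + (3*(-2 - 4))*T(3) = 4 + (3*(-2 - 4))*(-8) = 4 + (3*(-6))*(-8) = 4 - 18*(-8) = 4 + 144 = 148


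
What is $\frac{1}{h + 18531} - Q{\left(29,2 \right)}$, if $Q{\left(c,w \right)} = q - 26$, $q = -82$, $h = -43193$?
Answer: $\frac{2663495}{24662} \approx 108.0$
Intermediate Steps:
$Q{\left(c,w \right)} = -108$ ($Q{\left(c,w \right)} = -82 - 26 = -108$)
$\frac{1}{h + 18531} - Q{\left(29,2 \right)} = \frac{1}{-43193 + 18531} - -108 = \frac{1}{-24662} + 108 = - \frac{1}{24662} + 108 = \frac{2663495}{24662}$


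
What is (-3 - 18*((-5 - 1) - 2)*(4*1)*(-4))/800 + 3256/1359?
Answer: -530413/1087200 ≈ -0.48787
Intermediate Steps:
(-3 - 18*((-5 - 1) - 2)*(4*1)*(-4))/800 + 3256/1359 = (-3 - 18*(-6 - 2)*4*(-4))*(1/800) + 3256*(1/1359) = (-3 - (-144)*(-16))*(1/800) + 3256/1359 = (-3 - 18*128)*(1/800) + 3256/1359 = (-3 - 2304)*(1/800) + 3256/1359 = -2307*1/800 + 3256/1359 = -2307/800 + 3256/1359 = -530413/1087200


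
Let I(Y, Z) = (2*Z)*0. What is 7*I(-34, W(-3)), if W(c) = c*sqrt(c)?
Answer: 0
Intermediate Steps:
W(c) = c**(3/2)
I(Y, Z) = 0
7*I(-34, W(-3)) = 7*0 = 0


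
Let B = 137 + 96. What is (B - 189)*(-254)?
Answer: -11176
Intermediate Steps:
B = 233
(B - 189)*(-254) = (233 - 189)*(-254) = 44*(-254) = -11176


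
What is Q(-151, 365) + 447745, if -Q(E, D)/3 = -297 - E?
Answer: 448183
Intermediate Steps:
Q(E, D) = 891 + 3*E (Q(E, D) = -3*(-297 - E) = 891 + 3*E)
Q(-151, 365) + 447745 = (891 + 3*(-151)) + 447745 = (891 - 453) + 447745 = 438 + 447745 = 448183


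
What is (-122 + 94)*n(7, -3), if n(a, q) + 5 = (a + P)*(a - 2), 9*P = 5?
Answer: -8260/9 ≈ -917.78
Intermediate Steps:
P = 5/9 (P = (1/9)*5 = 5/9 ≈ 0.55556)
n(a, q) = -5 + (-2 + a)*(5/9 + a) (n(a, q) = -5 + (a + 5/9)*(a - 2) = -5 + (5/9 + a)*(-2 + a) = -5 + (-2 + a)*(5/9 + a))
(-122 + 94)*n(7, -3) = (-122 + 94)*(-55/9 + 7**2 - 13/9*7) = -28*(-55/9 + 49 - 91/9) = -28*295/9 = -8260/9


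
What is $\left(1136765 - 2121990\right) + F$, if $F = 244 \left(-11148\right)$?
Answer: $-3705337$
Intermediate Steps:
$F = -2720112$
$\left(1136765 - 2121990\right) + F = \left(1136765 - 2121990\right) - 2720112 = -985225 - 2720112 = -3705337$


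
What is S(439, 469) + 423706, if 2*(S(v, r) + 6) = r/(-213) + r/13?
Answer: 1173272200/2769 ≈ 4.2372e+5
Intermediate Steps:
S(v, r) = -6 + 100*r/2769 (S(v, r) = -6 + (r/(-213) + r/13)/2 = -6 + (r*(-1/213) + r*(1/13))/2 = -6 + (-r/213 + r/13)/2 = -6 + (200*r/2769)/2 = -6 + 100*r/2769)
S(439, 469) + 423706 = (-6 + (100/2769)*469) + 423706 = (-6 + 46900/2769) + 423706 = 30286/2769 + 423706 = 1173272200/2769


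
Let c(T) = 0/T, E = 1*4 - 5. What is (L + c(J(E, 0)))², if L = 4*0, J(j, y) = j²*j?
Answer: 0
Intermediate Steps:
E = -1 (E = 4 - 5 = -1)
J(j, y) = j³
L = 0
c(T) = 0
(L + c(J(E, 0)))² = (0 + 0)² = 0² = 0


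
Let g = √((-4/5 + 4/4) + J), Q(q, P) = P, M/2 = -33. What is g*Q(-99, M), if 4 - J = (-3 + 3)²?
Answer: -66*√105/5 ≈ -135.26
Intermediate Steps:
M = -66 (M = 2*(-33) = -66)
J = 4 (J = 4 - (-3 + 3)² = 4 - 1*0² = 4 - 1*0 = 4 + 0 = 4)
g = √105/5 (g = √((-4/5 + 4/4) + 4) = √((-4*⅕ + 4*(¼)) + 4) = √((-⅘ + 1) + 4) = √(⅕ + 4) = √(21/5) = √105/5 ≈ 2.0494)
g*Q(-99, M) = (√105/5)*(-66) = -66*√105/5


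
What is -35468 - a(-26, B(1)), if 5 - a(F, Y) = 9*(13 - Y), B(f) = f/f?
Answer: -35365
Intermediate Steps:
B(f) = 1
a(F, Y) = -112 + 9*Y (a(F, Y) = 5 - 9*(13 - Y) = 5 - (117 - 9*Y) = 5 + (-117 + 9*Y) = -112 + 9*Y)
-35468 - a(-26, B(1)) = -35468 - (-112 + 9*1) = -35468 - (-112 + 9) = -35468 - 1*(-103) = -35468 + 103 = -35365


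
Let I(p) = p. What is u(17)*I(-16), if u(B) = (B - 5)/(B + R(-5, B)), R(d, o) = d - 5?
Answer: -192/7 ≈ -27.429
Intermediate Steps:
R(d, o) = -5 + d
u(B) = (-5 + B)/(-10 + B) (u(B) = (B - 5)/(B + (-5 - 5)) = (-5 + B)/(B - 10) = (-5 + B)/(-10 + B))
u(17)*I(-16) = ((-5 + 17)/(-10 + 17))*(-16) = (12/7)*(-16) = -192/7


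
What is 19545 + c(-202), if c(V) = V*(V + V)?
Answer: 101153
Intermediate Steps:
c(V) = 2*V² (c(V) = V*(2*V) = 2*V²)
19545 + c(-202) = 19545 + 2*(-202)² = 19545 + 2*40804 = 19545 + 81608 = 101153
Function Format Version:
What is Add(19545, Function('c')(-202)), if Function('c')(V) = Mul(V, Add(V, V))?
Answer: 101153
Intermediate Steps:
Function('c')(V) = Mul(2, Pow(V, 2)) (Function('c')(V) = Mul(V, Mul(2, V)) = Mul(2, Pow(V, 2)))
Add(19545, Function('c')(-202)) = Add(19545, Mul(2, Pow(-202, 2))) = Add(19545, Mul(2, 40804)) = Add(19545, 81608) = 101153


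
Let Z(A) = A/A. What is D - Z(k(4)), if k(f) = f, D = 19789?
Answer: 19788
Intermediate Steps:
Z(A) = 1
D - Z(k(4)) = 19789 - 1*1 = 19789 - 1 = 19788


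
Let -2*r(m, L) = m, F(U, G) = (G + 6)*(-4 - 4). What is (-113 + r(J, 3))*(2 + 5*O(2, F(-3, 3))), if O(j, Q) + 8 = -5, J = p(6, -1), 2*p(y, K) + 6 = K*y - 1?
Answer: 27657/4 ≈ 6914.3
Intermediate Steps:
p(y, K) = -7/2 + K*y/2 (p(y, K) = -3 + (K*y - 1)/2 = -3 + (-1 + K*y)/2 = -3 + (-1/2 + K*y/2) = -7/2 + K*y/2)
F(U, G) = -48 - 8*G (F(U, G) = (6 + G)*(-8) = -48 - 8*G)
J = -13/2 (J = -7/2 + (1/2)*(-1)*6 = -7/2 - 3 = -13/2 ≈ -6.5000)
r(m, L) = -m/2
O(j, Q) = -13 (O(j, Q) = -8 - 5 = -13)
(-113 + r(J, 3))*(2 + 5*O(2, F(-3, 3))) = (-113 - 1/2*(-13/2))*(2 + 5*(-13)) = (-113 + 13/4)*(2 - 65) = -439/4*(-63) = 27657/4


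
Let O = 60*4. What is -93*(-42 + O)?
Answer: -18414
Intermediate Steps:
O = 240
-93*(-42 + O) = -93*(-42 + 240) = -93*198 = -18414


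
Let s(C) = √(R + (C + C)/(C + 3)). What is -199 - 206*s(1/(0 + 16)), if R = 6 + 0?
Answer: -199 - 412*√74/7 ≈ -705.31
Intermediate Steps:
R = 6
s(C) = √(6 + 2*C/(3 + C)) (s(C) = √(6 + (C + C)/(C + 3)) = √(6 + (2*C)/(3 + C)) = √(6 + 2*C/(3 + C)))
-199 - 206*s(1/(0 + 16)) = -199 - 206*√2*√((9 + 4/(0 + 16))/(3 + 1/(0 + 16))) = -199 - 206*√2*√((9 + 4/16)/(3 + 1/16)) = -199 - 206*√2*√((9 + 4*(1/16))/(3 + 1/16)) = -199 - 206*√2*√((9 + ¼)/(49/16)) = -199 - 206*√2*√((16/49)*(37/4)) = -199 - 206*√2*√(148/49) = -199 - 206*√2*2*√37/7 = -199 - 412*√74/7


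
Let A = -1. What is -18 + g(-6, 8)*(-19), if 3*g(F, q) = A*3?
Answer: 1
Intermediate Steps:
g(F, q) = -1 (g(F, q) = (-1*3)/3 = (⅓)*(-3) = -1)
-18 + g(-6, 8)*(-19) = -18 - 1*(-19) = -18 + 19 = 1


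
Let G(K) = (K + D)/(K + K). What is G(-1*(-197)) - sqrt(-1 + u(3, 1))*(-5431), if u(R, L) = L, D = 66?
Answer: 263/394 ≈ 0.66751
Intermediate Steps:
G(K) = (66 + K)/(2*K) (G(K) = (K + 66)/(K + K) = (66 + K)/((2*K)) = (66 + K)*(1/(2*K)) = (66 + K)/(2*K))
G(-1*(-197)) - sqrt(-1 + u(3, 1))*(-5431) = (66 - 1*(-197))/(2*((-1*(-197)))) - sqrt(-1 + 1)*(-5431) = (1/2)*(66 + 197)/197 - sqrt(0)*(-5431) = (1/2)*(1/197)*263 - 0*(-5431) = 263/394 - 1*0 = 263/394 + 0 = 263/394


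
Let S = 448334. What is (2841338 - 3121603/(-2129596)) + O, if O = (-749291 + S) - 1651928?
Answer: 1892049076591/2129596 ≈ 8.8845e+5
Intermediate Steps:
O = -1952885 (O = (-749291 + 448334) - 1651928 = -300957 - 1651928 = -1952885)
(2841338 - 3121603/(-2129596)) + O = (2841338 - 3121603/(-2129596)) - 1952885 = (2841338 - 3121603*(-1/2129596)) - 1952885 = (2841338 + 3121603/2129596) - 1952885 = 6050905161051/2129596 - 1952885 = 1892049076591/2129596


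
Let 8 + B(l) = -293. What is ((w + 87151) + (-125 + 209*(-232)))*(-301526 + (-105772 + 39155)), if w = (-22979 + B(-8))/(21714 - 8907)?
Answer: -60563559083566/4269 ≈ -1.4187e+10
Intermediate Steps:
B(l) = -301 (B(l) = -8 - 293 = -301)
w = -7760/4269 (w = (-22979 - 301)/(21714 - 8907) = -23280/12807 = -23280*1/12807 = -7760/4269 ≈ -1.8178)
((w + 87151) + (-125 + 209*(-232)))*(-301526 + (-105772 + 39155)) = ((-7760/4269 + 87151) + (-125 + 209*(-232)))*(-301526 + (-105772 + 39155)) = (372039859/4269 + (-125 - 48488))*(-301526 - 66617) = (372039859/4269 - 48613)*(-368143) = (164510962/4269)*(-368143) = -60563559083566/4269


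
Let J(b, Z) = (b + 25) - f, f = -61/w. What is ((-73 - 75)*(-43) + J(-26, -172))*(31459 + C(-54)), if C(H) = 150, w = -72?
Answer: 14479292675/72 ≈ 2.0110e+8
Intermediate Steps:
f = 61/72 (f = -61/(-72) = -61*(-1/72) = 61/72 ≈ 0.84722)
J(b, Z) = 1739/72 + b (J(b, Z) = (b + 25) - 1*61/72 = (25 + b) - 61/72 = 1739/72 + b)
((-73 - 75)*(-43) + J(-26, -172))*(31459 + C(-54)) = ((-73 - 75)*(-43) + (1739/72 - 26))*(31459 + 150) = (-148*(-43) - 133/72)*31609 = (6364 - 133/72)*31609 = (458075/72)*31609 = 14479292675/72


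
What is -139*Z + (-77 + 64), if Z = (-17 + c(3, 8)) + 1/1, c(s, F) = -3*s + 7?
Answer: 2489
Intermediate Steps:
c(s, F) = 7 - 3*s
Z = -18 (Z = (-17 + (7 - 3*3)) + 1/1 = (-17 + (7 - 9)) + 1 = (-17 - 2) + 1 = -19 + 1 = -18)
-139*Z + (-77 + 64) = -139*(-18) + (-77 + 64) = 2502 - 13 = 2489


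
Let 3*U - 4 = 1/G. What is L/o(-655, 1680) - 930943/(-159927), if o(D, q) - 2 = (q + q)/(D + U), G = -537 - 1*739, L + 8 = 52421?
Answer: -6989023582020743/418881118254 ≈ -16685.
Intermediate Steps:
L = 52413 (L = -8 + 52421 = 52413)
G = -1276 (G = -537 - 739 = -1276)
U = 1701/1276 (U = 4/3 + (1/3)/(-1276) = 4/3 + (1/3)*(-1/1276) = 4/3 - 1/3828 = 1701/1276 ≈ 1.3331)
o(D, q) = 2 + 2*q/(1701/1276 + D) (o(D, q) = 2 + (q + q)/(D + 1701/1276) = 2 + (2*q)/(1701/1276 + D) = 2 + 2*q/(1701/1276 + D))
L/o(-655, 1680) - 930943/(-159927) = 52413/((2*(1701 + 1276*(-655) + 1276*1680)/(1701 + 1276*(-655)))) - 930943/(-159927) = 52413/((2*(1701 - 835780 + 2143680)/(1701 - 835780))) - 930943*(-1/159927) = 52413/((2*1309601/(-834079))) + 930943/159927 = 52413/((2*(-1/834079)*1309601)) + 930943/159927 = 52413/(-2619202/834079) + 930943/159927 = 52413*(-834079/2619202) + 930943/159927 = -43716582627/2619202 + 930943/159927 = -6989023582020743/418881118254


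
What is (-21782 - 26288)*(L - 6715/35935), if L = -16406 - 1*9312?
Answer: 8885095794630/7187 ≈ 1.2363e+9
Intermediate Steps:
L = -25718 (L = -16406 - 9312 = -25718)
(-21782 - 26288)*(L - 6715/35935) = (-21782 - 26288)*(-25718 - 6715/35935) = -48070*(-25718 - 6715*1/35935) = -48070*(-25718 - 1343/7187) = -48070*(-184836609/7187) = 8885095794630/7187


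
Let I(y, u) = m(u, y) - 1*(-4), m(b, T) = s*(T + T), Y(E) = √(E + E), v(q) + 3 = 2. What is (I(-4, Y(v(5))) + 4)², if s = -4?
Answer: 1600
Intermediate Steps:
v(q) = -1 (v(q) = -3 + 2 = -1)
Y(E) = √2*√E (Y(E) = √(2*E) = √2*√E)
m(b, T) = -8*T (m(b, T) = -4*(T + T) = -8*T)
I(y, u) = 4 - 8*y (I(y, u) = -8*y - 1*(-4) = -8*y + 4 = 4 - 8*y)
(I(-4, Y(v(5))) + 4)² = ((4 - 8*(-4)) + 4)² = ((4 + 32) + 4)² = (36 + 4)² = 40² = 1600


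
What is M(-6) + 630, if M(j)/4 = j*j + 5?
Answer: 794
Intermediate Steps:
M(j) = 20 + 4*j² (M(j) = 4*(j*j + 5) = 4*(j² + 5) = 4*(5 + j²) = 20 + 4*j²)
M(-6) + 630 = (20 + 4*(-6)²) + 630 = (20 + 4*36) + 630 = (20 + 144) + 630 = 164 + 630 = 794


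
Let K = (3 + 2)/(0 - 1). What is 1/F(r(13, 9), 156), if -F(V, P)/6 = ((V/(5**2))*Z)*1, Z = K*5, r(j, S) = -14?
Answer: -1/84 ≈ -0.011905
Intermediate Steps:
K = -5 (K = 5/(-1) = 5*(-1) = -5)
Z = -25 (Z = -5*5 = -25)
F(V, P) = 6*V (F(V, P) = -6*(V/(5**2))*(-25) = -6*(V/25)*(-25) = -6*(-V) = -(-6)*V = 6*V)
1/F(r(13, 9), 156) = 1/(6*(-14)) = 1/(-84) = -1/84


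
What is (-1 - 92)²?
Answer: 8649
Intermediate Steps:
(-1 - 92)² = (-93)² = 8649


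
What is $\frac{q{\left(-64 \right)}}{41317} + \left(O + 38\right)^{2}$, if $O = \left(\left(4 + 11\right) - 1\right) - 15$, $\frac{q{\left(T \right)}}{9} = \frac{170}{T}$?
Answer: $\frac{1810014371}{1322144} \approx 1369.0$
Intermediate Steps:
$q{\left(T \right)} = \frac{1530}{T}$ ($q{\left(T \right)} = 9 \frac{170}{T} = \frac{1530}{T}$)
$O = -1$ ($O = \left(15 - 1\right) - 15 = 14 - 15 = -1$)
$\frac{q{\left(-64 \right)}}{41317} + \left(O + 38\right)^{2} = \frac{1530 \frac{1}{-64}}{41317} + \left(-1 + 38\right)^{2} = 1530 \left(- \frac{1}{64}\right) \frac{1}{41317} + 37^{2} = \left(- \frac{765}{32}\right) \frac{1}{41317} + 1369 = - \frac{765}{1322144} + 1369 = \frac{1810014371}{1322144}$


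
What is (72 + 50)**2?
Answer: 14884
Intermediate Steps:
(72 + 50)**2 = 122**2 = 14884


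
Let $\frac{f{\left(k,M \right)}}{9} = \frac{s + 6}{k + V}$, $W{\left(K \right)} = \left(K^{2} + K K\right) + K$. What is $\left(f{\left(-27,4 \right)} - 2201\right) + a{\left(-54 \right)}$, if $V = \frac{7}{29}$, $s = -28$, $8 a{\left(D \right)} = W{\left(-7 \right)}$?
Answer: $- \frac{1693407}{776} \approx -2182.2$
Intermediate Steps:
$W{\left(K \right)} = K + 2 K^{2}$ ($W{\left(K \right)} = \left(K^{2} + K^{2}\right) + K = 2 K^{2} + K = K + 2 K^{2}$)
$a{\left(D \right)} = \frac{91}{8}$ ($a{\left(D \right)} = \frac{\left(-7\right) \left(1 + 2 \left(-7\right)\right)}{8} = \frac{\left(-7\right) \left(1 - 14\right)}{8} = \frac{\left(-7\right) \left(-13\right)}{8} = \frac{1}{8} \cdot 91 = \frac{91}{8}$)
$V = \frac{7}{29}$ ($V = 7 \cdot \frac{1}{29} = \frac{7}{29} \approx 0.24138$)
$f{\left(k,M \right)} = - \frac{198}{\frac{7}{29} + k}$ ($f{\left(k,M \right)} = 9 \frac{-28 + 6}{k + \frac{7}{29}} = 9 \left(- \frac{22}{\frac{7}{29} + k}\right) = - \frac{198}{\frac{7}{29} + k}$)
$\left(f{\left(-27,4 \right)} - 2201\right) + a{\left(-54 \right)} = \left(- \frac{5742}{7 + 29 \left(-27\right)} - 2201\right) + \frac{91}{8} = \left(- \frac{5742}{7 - 783} - 2201\right) + \frac{91}{8} = \left(- \frac{5742}{-776} - 2201\right) + \frac{91}{8} = \left(\left(-5742\right) \left(- \frac{1}{776}\right) - 2201\right) + \frac{91}{8} = \left(\frac{2871}{388} - 2201\right) + \frac{91}{8} = - \frac{851117}{388} + \frac{91}{8} = - \frac{1693407}{776}$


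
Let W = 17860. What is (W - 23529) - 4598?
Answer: -10267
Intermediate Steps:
(W - 23529) - 4598 = (17860 - 23529) - 4598 = -5669 - 4598 = -10267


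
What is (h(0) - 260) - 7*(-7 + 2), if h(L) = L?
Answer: -225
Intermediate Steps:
(h(0) - 260) - 7*(-7 + 2) = (0 - 260) - 7*(-7 + 2) = -260 - 7*(-5) = -260 + 35 = -225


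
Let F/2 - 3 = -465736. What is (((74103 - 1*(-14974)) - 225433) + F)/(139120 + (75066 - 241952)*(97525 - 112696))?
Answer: -76273/180854759 ≈ -0.00042174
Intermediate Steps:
F = -931466 (F = 6 + 2*(-465736) = 6 - 931472 = -931466)
(((74103 - 1*(-14974)) - 225433) + F)/(139120 + (75066 - 241952)*(97525 - 112696)) = (((74103 - 1*(-14974)) - 225433) - 931466)/(139120 + (75066 - 241952)*(97525 - 112696)) = (((74103 + 14974) - 225433) - 931466)/(139120 - 166886*(-15171)) = ((89077 - 225433) - 931466)/(139120 + 2531827506) = (-136356 - 931466)/2531966626 = -1067822*1/2531966626 = -76273/180854759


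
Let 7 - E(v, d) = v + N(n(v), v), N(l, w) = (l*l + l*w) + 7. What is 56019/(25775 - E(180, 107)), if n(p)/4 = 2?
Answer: 18673/9153 ≈ 2.0401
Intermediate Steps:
n(p) = 8 (n(p) = 4*2 = 8)
N(l, w) = 7 + l² + l*w (N(l, w) = (l² + l*w) + 7 = 7 + l² + l*w)
E(v, d) = -64 - 9*v (E(v, d) = 7 - (v + (7 + 8² + 8*v)) = 7 - (v + (7 + 64 + 8*v)) = 7 - (v + (71 + 8*v)) = 7 - (71 + 9*v) = 7 + (-71 - 9*v) = -64 - 9*v)
56019/(25775 - E(180, 107)) = 56019/(25775 - (-64 - 9*180)) = 56019/(25775 - (-64 - 1620)) = 56019/(25775 - 1*(-1684)) = 56019/(25775 + 1684) = 56019/27459 = 56019*(1/27459) = 18673/9153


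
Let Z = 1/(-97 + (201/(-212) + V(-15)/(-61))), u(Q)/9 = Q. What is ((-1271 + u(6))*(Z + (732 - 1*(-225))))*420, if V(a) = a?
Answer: -123608190150564/252697 ≈ -4.8916e+8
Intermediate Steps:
u(Q) = 9*Q
Z = -12932/1263485 (Z = 1/(-97 + (201/(-212) - 15/(-61))) = 1/(-97 + (201*(-1/212) - 15*(-1/61))) = 1/(-97 + (-201/212 + 15/61)) = 1/(-97 - 9081/12932) = 1/(-1263485/12932) = -12932/1263485 ≈ -0.010235)
((-1271 + u(6))*(Z + (732 - 1*(-225))))*420 = ((-1271 + 9*6)*(-12932/1263485 + (732 - 1*(-225))))*420 = ((-1271 + 54)*(-12932/1263485 + (732 + 225)))*420 = -1217*(-12932/1263485 + 957)*420 = -1217*1209142213/1263485*420 = -1471526073221/1263485*420 = -123608190150564/252697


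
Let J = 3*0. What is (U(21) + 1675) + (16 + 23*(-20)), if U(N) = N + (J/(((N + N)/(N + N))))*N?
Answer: 1252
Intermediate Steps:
J = 0
U(N) = N (U(N) = N + (0/(((N + N)/(N + N))))*N = N + (0/(((2*N)/((2*N)))))*N = N + (0/(((2*N)*(1/(2*N)))))*N = N + (0/1)*N = N + (0*1)*N = N + 0*N = N + 0 = N)
(U(21) + 1675) + (16 + 23*(-20)) = (21 + 1675) + (16 + 23*(-20)) = 1696 + (16 - 460) = 1696 - 444 = 1252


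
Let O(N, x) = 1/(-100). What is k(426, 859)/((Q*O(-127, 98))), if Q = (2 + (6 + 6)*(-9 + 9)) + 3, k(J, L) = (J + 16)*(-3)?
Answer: 26520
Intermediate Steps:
O(N, x) = -1/100
k(J, L) = -48 - 3*J (k(J, L) = (16 + J)*(-3) = -48 - 3*J)
Q = 5 (Q = (2 + 12*0) + 3 = (2 + 0) + 3 = 2 + 3 = 5)
k(426, 859)/((Q*O(-127, 98))) = (-48 - 3*426)/((5*(-1/100))) = (-48 - 1278)/(-1/20) = -1326*(-20) = 26520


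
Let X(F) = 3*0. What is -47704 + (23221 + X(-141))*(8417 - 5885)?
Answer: 58747868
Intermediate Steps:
X(F) = 0
-47704 + (23221 + X(-141))*(8417 - 5885) = -47704 + (23221 + 0)*(8417 - 5885) = -47704 + 23221*2532 = -47704 + 58795572 = 58747868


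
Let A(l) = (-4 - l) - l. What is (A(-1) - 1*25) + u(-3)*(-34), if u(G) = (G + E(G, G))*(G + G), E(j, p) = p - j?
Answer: -639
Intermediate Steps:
u(G) = 2*G² (u(G) = (G + (G - G))*(G + G) = (G + 0)*(2*G) = G*(2*G) = 2*G²)
A(l) = -4 - 2*l
(A(-1) - 1*25) + u(-3)*(-34) = ((-4 - 2*(-1)) - 1*25) + (2*(-3)²)*(-34) = ((-4 + 2) - 25) + (2*9)*(-34) = (-2 - 25) + 18*(-34) = -27 - 612 = -639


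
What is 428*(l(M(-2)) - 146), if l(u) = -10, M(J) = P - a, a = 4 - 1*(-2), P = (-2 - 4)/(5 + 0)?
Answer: -66768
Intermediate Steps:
P = -6/5 ≈ -1.2000
a = 6 (a = 4 + 2 = 6)
M(J) = -36/5 (M(J) = -6/5 - 1*6 = -6/5 - 6 = -36/5)
428*(l(M(-2)) - 146) = 428*(-10 - 146) = 428*(-156) = -66768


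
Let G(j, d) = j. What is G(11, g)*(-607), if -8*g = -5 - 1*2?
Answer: -6677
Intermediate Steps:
g = 7/8 (g = -(-5 - 1*2)/8 = -(-5 - 2)/8 = -1/8*(-7) = 7/8 ≈ 0.87500)
G(11, g)*(-607) = 11*(-607) = -6677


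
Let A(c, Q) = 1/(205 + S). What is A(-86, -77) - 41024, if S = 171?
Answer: -15425023/376 ≈ -41024.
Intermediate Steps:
A(c, Q) = 1/376 (A(c, Q) = 1/(205 + 171) = 1/376)
A(-86, -77) - 41024 = 1/376 - 41024 = -15425023/376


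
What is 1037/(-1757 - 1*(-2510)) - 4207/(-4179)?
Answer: 357214/149847 ≈ 2.3839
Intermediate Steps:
1037/(-1757 - 1*(-2510)) - 4207/(-4179) = 1037/(-1757 + 2510) - 4207*(-1/4179) = 1037/753 + 601/597 = 357214/149847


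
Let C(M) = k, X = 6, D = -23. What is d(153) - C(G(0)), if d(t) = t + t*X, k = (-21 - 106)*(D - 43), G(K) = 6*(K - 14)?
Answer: -7311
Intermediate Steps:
G(K) = -84 + 6*K (G(K) = 6*(-14 + K) = -84 + 6*K)
k = 8382 (k = (-21 - 106)*(-23 - 43) = -127*(-66) = 8382)
C(M) = 8382
d(t) = 7*t (d(t) = t + t*6 = t + 6*t = 7*t)
d(153) - C(G(0)) = 7*153 - 1*8382 = 1071 - 8382 = -7311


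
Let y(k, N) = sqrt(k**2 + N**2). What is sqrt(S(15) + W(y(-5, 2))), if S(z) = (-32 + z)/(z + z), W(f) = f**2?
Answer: sqrt(25590)/30 ≈ 5.3323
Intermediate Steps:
y(k, N) = sqrt(N**2 + k**2)
S(z) = (-32 + z)/(2*z) (S(z) = (-32 + z)/((2*z)) = (-32 + z)*(1/(2*z)) = (-32 + z)/(2*z))
sqrt(S(15) + W(y(-5, 2))) = sqrt((1/2)*(-32 + 15)/15 + (sqrt(2**2 + (-5)**2))**2) = sqrt((1/2)*(1/15)*(-17) + (sqrt(4 + 25))**2) = sqrt(-17/30 + (sqrt(29))**2) = sqrt(-17/30 + 29) = sqrt(853/30) = sqrt(25590)/30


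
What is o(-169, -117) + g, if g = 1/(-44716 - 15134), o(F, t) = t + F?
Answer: -17117101/59850 ≈ -286.00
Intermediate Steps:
o(F, t) = F + t
g = -1/59850 (g = 1/(-59850) = -1/59850 ≈ -1.6708e-5)
o(-169, -117) + g = (-169 - 117) - 1/59850 = -286 - 1/59850 = -17117101/59850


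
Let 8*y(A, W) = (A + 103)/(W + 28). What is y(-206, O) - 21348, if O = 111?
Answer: -23739079/1112 ≈ -21348.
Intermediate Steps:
y(A, W) = (103 + A)/(8*(28 + W)) (y(A, W) = ((A + 103)/(W + 28))/8 = ((103 + A)/(28 + W))/8 = (103 + A)/(8*(28 + W)))
y(-206, O) - 21348 = (103 - 206)/(8*(28 + 111)) - 21348 = (⅛)*(-103)/139 - 21348 = (⅛)*(1/139)*(-103) - 21348 = -103/1112 - 21348 = -23739079/1112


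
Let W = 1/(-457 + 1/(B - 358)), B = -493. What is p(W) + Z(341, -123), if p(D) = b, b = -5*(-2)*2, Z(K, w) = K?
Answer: 361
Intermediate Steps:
W = -851/388908 (W = 1/(-457 + 1/(-493 - 358)) = 1/(-457 + 1/(-851)) = 1/(-457 - 1/851) = 1/(-388908/851) = -851/388908 ≈ -0.0021882)
b = 20 (b = 10*2 = 20)
p(D) = 20
p(W) + Z(341, -123) = 20 + 341 = 361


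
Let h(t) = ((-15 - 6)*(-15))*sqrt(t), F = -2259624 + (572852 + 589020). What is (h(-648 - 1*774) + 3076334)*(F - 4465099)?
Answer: -17113187668234 - 5256894195*I*sqrt(158) ≈ -1.7113e+13 - 6.6078e+10*I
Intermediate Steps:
F = -1097752 (F = -2259624 + 1161872 = -1097752)
h(t) = 315*sqrt(t) (h(t) = (-21*(-15))*sqrt(t) = 315*sqrt(t))
(h(-648 - 1*774) + 3076334)*(F - 4465099) = (315*sqrt(-648 - 1*774) + 3076334)*(-1097752 - 4465099) = (315*sqrt(-648 - 774) + 3076334)*(-5562851) = (315*sqrt(-1422) + 3076334)*(-5562851) = (315*(3*I*sqrt(158)) + 3076334)*(-5562851) = (945*I*sqrt(158) + 3076334)*(-5562851) = (3076334 + 945*I*sqrt(158))*(-5562851) = -17113187668234 - 5256894195*I*sqrt(158)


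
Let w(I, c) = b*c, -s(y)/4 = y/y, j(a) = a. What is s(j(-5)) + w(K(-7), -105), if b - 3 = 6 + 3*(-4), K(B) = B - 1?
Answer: 311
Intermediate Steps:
K(B) = -1 + B
b = -3 (b = 3 + (6 + 3*(-4)) = 3 + (6 - 12) = 3 - 6 = -3)
s(y) = -4 (s(y) = -4*y/y = -4*1 = -4)
w(I, c) = -3*c
s(j(-5)) + w(K(-7), -105) = -4 - 3*(-105) = -4 + 315 = 311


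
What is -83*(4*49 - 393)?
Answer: 16351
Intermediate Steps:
-83*(4*49 - 393) = -83*(196 - 393) = -83*(-197) = 16351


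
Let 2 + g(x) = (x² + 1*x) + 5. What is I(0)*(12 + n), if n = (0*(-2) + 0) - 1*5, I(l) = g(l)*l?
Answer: 0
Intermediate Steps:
g(x) = 3 + x + x² (g(x) = -2 + ((x² + 1*x) + 5) = -2 + ((x² + x) + 5) = -2 + ((x + x²) + 5) = -2 + (5 + x + x²) = 3 + x + x²)
I(l) = l*(3 + l + l²) (I(l) = (3 + l + l²)*l = l*(3 + l + l²))
n = -5 (n = (0 + 0) - 5 = 0 - 5 = -5)
I(0)*(12 + n) = (0*(3 + 0 + 0²))*(12 - 5) = (0*(3 + 0 + 0))*7 = (0*3)*7 = 0*7 = 0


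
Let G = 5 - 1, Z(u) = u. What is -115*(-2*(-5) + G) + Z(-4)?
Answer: -1614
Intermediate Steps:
G = 4
-115*(-2*(-5) + G) + Z(-4) = -115*(-2*(-5) + 4) - 4 = -115*(10 + 4) - 4 = -115*14 - 4 = -1610 - 4 = -1614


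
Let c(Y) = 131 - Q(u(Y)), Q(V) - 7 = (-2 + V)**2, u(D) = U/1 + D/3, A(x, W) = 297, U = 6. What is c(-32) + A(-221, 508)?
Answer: 3389/9 ≈ 376.56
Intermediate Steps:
u(D) = 6 + D/3 (u(D) = 6/1 + D/3 = 6*1 + D*(1/3) = 6 + D/3)
Q(V) = 7 + (-2 + V)**2
c(Y) = 124 - (4 + Y/3)**2 (c(Y) = 131 - (7 + (-2 + (6 + Y/3))**2) = 131 - (7 + (4 + Y/3)**2) = 131 + (-7 - (4 + Y/3)**2) = 124 - (4 + Y/3)**2)
c(-32) + A(-221, 508) = (124 - (12 - 32)**2/9) + 297 = (124 - 1/9*(-20)**2) + 297 = (124 - 1/9*400) + 297 = (124 - 400/9) + 297 = 716/9 + 297 = 3389/9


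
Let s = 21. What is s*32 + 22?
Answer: 694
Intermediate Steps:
s*32 + 22 = 21*32 + 22 = 672 + 22 = 694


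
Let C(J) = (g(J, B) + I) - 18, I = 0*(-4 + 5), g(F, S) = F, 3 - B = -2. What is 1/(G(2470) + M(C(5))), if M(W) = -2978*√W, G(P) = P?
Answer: 95/4668892 + 1489*I*√13/60695596 ≈ 2.0347e-5 + 8.8452e-5*I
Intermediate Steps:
B = 5 (B = 3 - 1*(-2) = 3 + 2 = 5)
I = 0 (I = 0*1 = 0)
C(J) = -18 + J (C(J) = (J + 0) - 18 = J - 18 = -18 + J)
1/(G(2470) + M(C(5))) = 1/(2470 - 2978*√(-18 + 5)) = 1/(2470 - 2978*I*√13)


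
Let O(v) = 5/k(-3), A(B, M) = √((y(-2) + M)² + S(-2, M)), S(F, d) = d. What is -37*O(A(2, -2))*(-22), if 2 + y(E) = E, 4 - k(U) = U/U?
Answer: 4070/3 ≈ 1356.7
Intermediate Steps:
k(U) = 3 (k(U) = 4 - U/U = 4 - 1*1 = 4 - 1 = 3)
y(E) = -2 + E
A(B, M) = √(M + (-4 + M)²) (A(B, M) = √(((-2 - 2) + M)² + M) = √((-4 + M)² + M) = √(M + (-4 + M)²))
O(v) = 5/3
-37*O(A(2, -2))*(-22) = -37*5/3*(-22) = -185/3*(-22) = 4070/3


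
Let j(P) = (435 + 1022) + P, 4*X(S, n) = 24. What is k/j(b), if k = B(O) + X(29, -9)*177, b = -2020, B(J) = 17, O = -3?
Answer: -1079/563 ≈ -1.9165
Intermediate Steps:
X(S, n) = 6 (X(S, n) = (1/4)*24 = 6)
k = 1079 (k = 17 + 6*177 = 17 + 1062 = 1079)
j(P) = 1457 + P
k/j(b) = 1079/(1457 - 2020) = 1079/(-563) = 1079*(-1/563) = -1079/563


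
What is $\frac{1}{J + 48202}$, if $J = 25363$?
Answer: $\frac{1}{73565} \approx 1.3593 \cdot 10^{-5}$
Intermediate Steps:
$\frac{1}{J + 48202} = \frac{1}{25363 + 48202} = \frac{1}{73565}$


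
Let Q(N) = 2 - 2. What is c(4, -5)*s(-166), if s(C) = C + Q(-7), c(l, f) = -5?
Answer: 830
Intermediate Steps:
Q(N) = 0
s(C) = C (s(C) = C + 0 = C)
c(4, -5)*s(-166) = -5*(-166) = 830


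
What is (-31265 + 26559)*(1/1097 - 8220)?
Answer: 42435597334/1097 ≈ 3.8683e+7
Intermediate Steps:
(-31265 + 26559)*(1/1097 - 8220) = -4706*(1/1097 - 8220) = -4706*(-9017339/1097) = 42435597334/1097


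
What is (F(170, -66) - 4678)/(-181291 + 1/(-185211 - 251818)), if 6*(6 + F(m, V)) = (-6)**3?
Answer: 51569422/1980735611 ≈ 0.026035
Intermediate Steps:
F(m, V) = -42 (F(m, V) = -6 + (1/6)*(-6)**3 = -6 + (1/6)*(-216) = -6 - 36 = -42)
(F(170, -66) - 4678)/(-181291 + 1/(-185211 - 251818)) = (-42 - 4678)/(-181291 + 1/(-185211 - 251818)) = -4720/(-181291 + 1/(-437029)) = -4720/(-181291 - 1/437029) = -4720/(-79229424440/437029) = -4720*(-437029/79229424440) = 51569422/1980735611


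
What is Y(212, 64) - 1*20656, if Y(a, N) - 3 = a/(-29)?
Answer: -599149/29 ≈ -20660.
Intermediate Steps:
Y(a, N) = 3 - a/29 (Y(a, N) = 3 + a/(-29) = 3 + a*(-1/29) = 3 - a/29)
Y(212, 64) - 1*20656 = (3 - 1/29*212) - 1*20656 = (3 - 212/29) - 20656 = -125/29 - 20656 = -599149/29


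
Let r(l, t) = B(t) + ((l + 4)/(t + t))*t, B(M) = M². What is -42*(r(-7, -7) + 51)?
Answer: -4137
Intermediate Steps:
r(l, t) = 2 + t² + l/2 (r(l, t) = t² + ((l + 4)/(t + t))*t = t² + ((4 + l)/((2*t)))*t = t² + ((4 + l)*(1/(2*t)))*t = t² + ((4 + l)/(2*t))*t = t² + (2 + l/2) = 2 + t² + l/2)
-42*(r(-7, -7) + 51) = -42*((2 + (-7)² + (½)*(-7)) + 51) = -42*((2 + 49 - 7/2) + 51) = -42*(95/2 + 51) = -42*197/2 = -4137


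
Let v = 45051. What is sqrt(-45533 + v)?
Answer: I*sqrt(482) ≈ 21.954*I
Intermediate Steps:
sqrt(-45533 + v) = sqrt(-45533 + 45051) = sqrt(-482) = I*sqrt(482)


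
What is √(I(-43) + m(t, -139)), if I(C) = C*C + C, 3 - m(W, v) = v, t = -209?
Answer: 2*√487 ≈ 44.136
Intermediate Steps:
m(W, v) = 3 - v
I(C) = C + C² (I(C) = C² + C = C + C²)
√(I(-43) + m(t, -139)) = √(-43*(1 - 43) + (3 - 1*(-139))) = √(-43*(-42) + (3 + 139)) = √(1806 + 142) = √1948 = 2*√487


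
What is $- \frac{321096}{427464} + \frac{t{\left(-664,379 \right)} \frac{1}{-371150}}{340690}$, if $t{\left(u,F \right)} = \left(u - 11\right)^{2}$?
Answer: $- \frac{13533950232587}{18017193458628} \approx -0.75117$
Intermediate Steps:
$t{\left(u,F \right)} = \left(-11 + u\right)^{2}$
$- \frac{321096}{427464} + \frac{t{\left(-664,379 \right)} \frac{1}{-371150}}{340690} = - \frac{321096}{427464} + \frac{\left(-11 - 664\right)^{2} \frac{1}{-371150}}{340690} = \left(-321096\right) \frac{1}{427464} + \left(-675\right)^{2} \left(- \frac{1}{371150}\right) \frac{1}{340690} = - \frac{13379}{17811} + 455625 \left(- \frac{1}{371150}\right) \frac{1}{340690} = - \frac{13379}{17811} - \frac{3645}{1011576748} = - \frac{13533950232587}{18017193458628}$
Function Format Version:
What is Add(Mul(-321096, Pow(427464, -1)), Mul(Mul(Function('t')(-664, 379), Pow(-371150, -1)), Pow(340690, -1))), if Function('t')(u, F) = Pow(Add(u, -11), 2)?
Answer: Rational(-13533950232587, 18017193458628) ≈ -0.75117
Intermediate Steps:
Function('t')(u, F) = Pow(Add(-11, u), 2)
Add(Mul(-321096, Pow(427464, -1)), Mul(Mul(Function('t')(-664, 379), Pow(-371150, -1)), Pow(340690, -1))) = Add(Mul(-321096, Pow(427464, -1)), Mul(Mul(Pow(Add(-11, -664), 2), Pow(-371150, -1)), Pow(340690, -1))) = Add(Mul(-321096, Rational(1, 427464)), Mul(Mul(Pow(-675, 2), Rational(-1, 371150)), Rational(1, 340690))) = Add(Rational(-13379, 17811), Mul(Mul(455625, Rational(-1, 371150)), Rational(1, 340690))) = Add(Rational(-13379, 17811), Mul(Rational(-18225, 14846), Rational(1, 340690))) = Add(Rational(-13379, 17811), Rational(-3645, 1011576748)) = Rational(-13533950232587, 18017193458628)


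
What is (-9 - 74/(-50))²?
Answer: 35344/625 ≈ 56.550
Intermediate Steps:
(-9 - 74/(-50))² = (-9 - 74*(-1/50))² = (-9 + 37/25)² = (-188/25)² = 35344/625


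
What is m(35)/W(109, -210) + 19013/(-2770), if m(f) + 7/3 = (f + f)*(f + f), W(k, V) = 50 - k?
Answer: -44064911/490290 ≈ -89.875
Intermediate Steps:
m(f) = -7/3 + 4*f**2 (m(f) = -7/3 + (f + f)*(f + f) = -7/3 + (2*f)*(2*f) = -7/3 + 4*f**2)
m(35)/W(109, -210) + 19013/(-2770) = (-7/3 + 4*35**2)/(50 - 1*109) + 19013/(-2770) = (-7/3 + 4*1225)/(50 - 109) + 19013*(-1/2770) = (-7/3 + 4900)/(-59) - 19013/2770 = (14693/3)*(-1/59) - 19013/2770 = -14693/177 - 19013/2770 = -44064911/490290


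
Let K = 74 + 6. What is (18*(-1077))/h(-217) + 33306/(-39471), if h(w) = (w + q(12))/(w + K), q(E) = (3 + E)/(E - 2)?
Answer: -69891663910/5670667 ≈ -12325.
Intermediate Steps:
K = 80
q(E) = (3 + E)/(-2 + E)
h(w) = (3/2 + w)/(80 + w) (h(w) = (w + (3 + 12)/(-2 + 12))/(w + 80) = (w + 15/10)/(80 + w) = (w + (⅒)*15)/(80 + w) = (w + 3/2)/(80 + w) = (3/2 + w)/(80 + w))
(18*(-1077))/h(-217) + 33306/(-39471) = (18*(-1077))/(((3/2 - 217)/(80 - 217))) + 33306/(-39471) = -19386/(-431/2/(-137)) + 33306*(-1/39471) = -19386/((-1/137*(-431/2))) - 11102/13157 = -19386/431/274 - 11102/13157 = -19386*274/431 - 11102/13157 = -5311764/431 - 11102/13157 = -69891663910/5670667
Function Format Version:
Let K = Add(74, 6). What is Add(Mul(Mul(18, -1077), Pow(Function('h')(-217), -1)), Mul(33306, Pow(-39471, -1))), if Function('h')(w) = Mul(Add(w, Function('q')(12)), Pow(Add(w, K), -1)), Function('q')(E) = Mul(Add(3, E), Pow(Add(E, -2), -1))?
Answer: Rational(-69891663910, 5670667) ≈ -12325.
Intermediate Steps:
K = 80
Function('q')(E) = Mul(Pow(Add(-2, E), -1), Add(3, E)) (Function('q')(E) = Mul(Add(3, E), Pow(Add(-2, E), -1)) = Mul(Pow(Add(-2, E), -1), Add(3, E)))
Function('h')(w) = Mul(Pow(Add(80, w), -1), Add(Rational(3, 2), w)) (Function('h')(w) = Mul(Add(w, Mul(Pow(Add(-2, 12), -1), Add(3, 12))), Pow(Add(w, 80), -1)) = Mul(Add(w, Mul(Pow(10, -1), 15)), Pow(Add(80, w), -1)) = Mul(Add(w, Mul(Rational(1, 10), 15)), Pow(Add(80, w), -1)) = Mul(Add(w, Rational(3, 2)), Pow(Add(80, w), -1)) = Mul(Add(Rational(3, 2), w), Pow(Add(80, w), -1)) = Mul(Pow(Add(80, w), -1), Add(Rational(3, 2), w)))
Add(Mul(Mul(18, -1077), Pow(Function('h')(-217), -1)), Mul(33306, Pow(-39471, -1))) = Add(Mul(Mul(18, -1077), Pow(Mul(Pow(Add(80, -217), -1), Add(Rational(3, 2), -217)), -1)), Mul(33306, Pow(-39471, -1))) = Add(Mul(-19386, Pow(Mul(Pow(-137, -1), Rational(-431, 2)), -1)), Mul(33306, Rational(-1, 39471))) = Add(Mul(-19386, Pow(Mul(Rational(-1, 137), Rational(-431, 2)), -1)), Rational(-11102, 13157)) = Add(Mul(-19386, Pow(Rational(431, 274), -1)), Rational(-11102, 13157)) = Add(Mul(-19386, Rational(274, 431)), Rational(-11102, 13157)) = Add(Rational(-5311764, 431), Rational(-11102, 13157)) = Rational(-69891663910, 5670667)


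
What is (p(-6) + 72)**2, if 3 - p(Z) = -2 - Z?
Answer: 5041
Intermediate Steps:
p(Z) = 5 + Z (p(Z) = 3 - (-2 - Z) = 3 + (2 + Z) = 5 + Z)
(p(-6) + 72)**2 = ((5 - 6) + 72)**2 = (-1 + 72)**2 = 71**2 = 5041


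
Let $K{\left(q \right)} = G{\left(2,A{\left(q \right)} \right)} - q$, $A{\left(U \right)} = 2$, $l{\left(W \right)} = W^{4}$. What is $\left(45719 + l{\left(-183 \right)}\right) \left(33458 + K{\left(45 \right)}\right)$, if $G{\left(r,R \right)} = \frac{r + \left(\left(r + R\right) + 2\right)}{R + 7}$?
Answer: $\frac{337280782159000}{9} \approx 3.7476 \cdot 10^{13}$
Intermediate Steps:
$G{\left(r,R \right)} = \frac{2 + R + 2 r}{7 + R}$ ($G{\left(r,R \right)} = \frac{r + \left(\left(R + r\right) + 2\right)}{7 + R} = \frac{r + \left(2 + R + r\right)}{7 + R} = \frac{2 + R + 2 r}{7 + R}$)
$K{\left(q \right)} = \frac{8}{9} - q$ ($K{\left(q \right)} = \frac{2 + 2 + 2 \cdot 2}{7 + 2} - q = \frac{2 + 2 + 4}{9} - q = \frac{1}{9} \cdot 8 - q = \frac{8}{9} - q$)
$\left(45719 + l{\left(-183 \right)}\right) \left(33458 + K{\left(45 \right)}\right) = \left(45719 + \left(-183\right)^{4}\right) \left(33458 + \left(\frac{8}{9} - 45\right)\right) = \left(45719 + 1121513121\right) \left(33458 + \left(\frac{8}{9} - 45\right)\right) = 1121558840 \left(33458 - \frac{397}{9}\right) = 1121558840 \cdot \frac{300725}{9} = \frac{337280782159000}{9}$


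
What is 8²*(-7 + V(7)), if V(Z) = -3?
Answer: -640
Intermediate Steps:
8²*(-7 + V(7)) = 8²*(-7 - 3) = 64*(-10) = -640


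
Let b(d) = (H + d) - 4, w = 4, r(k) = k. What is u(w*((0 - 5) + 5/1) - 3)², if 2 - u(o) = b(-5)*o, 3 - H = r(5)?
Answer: 961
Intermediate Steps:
H = -2 (H = 3 - 1*5 = 3 - 5 = -2)
b(d) = -6 + d (b(d) = (-2 + d) - 4 = -6 + d)
u(o) = 2 + 11*o (u(o) = 2 - (-6 - 5)*o = 2 - (-11)*o = 2 + 11*o)
u(w*((0 - 5) + 5/1) - 3)² = (2 + 11*(4*((0 - 5) + 5/1) - 3))² = (2 + 11*(4*(-5 + 5*1) - 3))² = (2 + 11*(4*(-5 + 5) - 3))² = (2 + 11*(4*0 - 3))² = (2 + 11*(0 - 3))² = (2 + 11*(-3))² = (2 - 33)² = (-31)² = 961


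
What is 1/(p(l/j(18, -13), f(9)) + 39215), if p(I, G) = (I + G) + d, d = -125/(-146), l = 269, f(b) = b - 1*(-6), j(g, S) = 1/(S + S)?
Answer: 146/4706581 ≈ 3.1020e-5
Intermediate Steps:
j(g, S) = 1/(2*S)
f(b) = 6 + b (f(b) = b + 6 = 6 + b)
d = 125/146 (d = -125*(-1/146) = 125/146 ≈ 0.85616)
p(I, G) = 125/146 + G + I (p(I, G) = (I + G) + 125/146 = (G + I) + 125/146 = 125/146 + G + I)
1/(p(l/j(18, -13), f(9)) + 39215) = 1/((125/146 + (6 + 9) + 269/(((½)/(-13)))) + 39215) = 1/((125/146 + 15 + 269/(((½)*(-1/13)))) + 39215) = 1/((125/146 + 15 + 269/(-1/26)) + 39215) = 1/((125/146 + 15 + 269*(-26)) + 39215) = 1/((125/146 + 15 - 6994) + 39215) = 1/(-1018809/146 + 39215) = 1/(4706581/146) = 146/4706581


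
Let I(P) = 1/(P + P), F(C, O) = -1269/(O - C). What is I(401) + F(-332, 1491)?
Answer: -1015915/1462046 ≈ -0.69486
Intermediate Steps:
I(P) = 1/(2*P)
I(401) + F(-332, 1491) = (½)/401 + 1269/(-332 - 1*1491) = (½)*(1/401) + 1269/(-332 - 1491) = 1/802 + 1269/(-1823) = 1/802 + 1269*(-1/1823) = 1/802 - 1269/1823 = -1015915/1462046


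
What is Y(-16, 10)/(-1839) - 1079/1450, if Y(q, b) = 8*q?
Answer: -1798681/2666550 ≈ -0.67453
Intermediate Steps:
Y(-16, 10)/(-1839) - 1079/1450 = (8*(-16))/(-1839) - 1079/1450 = -128*(-1/1839) - 1079*1/1450 = 128/1839 - 1079/1450 = -1798681/2666550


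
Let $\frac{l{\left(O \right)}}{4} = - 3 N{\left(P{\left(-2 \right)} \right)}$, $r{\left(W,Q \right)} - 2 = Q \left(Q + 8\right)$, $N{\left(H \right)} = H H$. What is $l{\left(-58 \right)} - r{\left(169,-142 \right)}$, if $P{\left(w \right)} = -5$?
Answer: $-19330$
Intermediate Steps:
$N{\left(H \right)} = H^{2}$
$r{\left(W,Q \right)} = 2 + Q \left(8 + Q\right)$ ($r{\left(W,Q \right)} = 2 + Q \left(Q + 8\right) = 2 + Q \left(8 + Q\right)$)
$l{\left(O \right)} = -300$ ($l{\left(O \right)} = 4 \left(- 3 \left(-5\right)^{2}\right) = 4 \left(\left(-3\right) 25\right) = 4 \left(-75\right) = -300$)
$l{\left(-58 \right)} - r{\left(169,-142 \right)} = -300 - \left(2 + \left(-142\right)^{2} + 8 \left(-142\right)\right) = -300 - \left(2 + 20164 - 1136\right) = -300 - 19030 = -19330$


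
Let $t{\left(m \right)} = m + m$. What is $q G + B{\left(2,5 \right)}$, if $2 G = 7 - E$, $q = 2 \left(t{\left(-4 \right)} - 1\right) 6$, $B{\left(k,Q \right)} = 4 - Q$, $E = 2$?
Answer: $-271$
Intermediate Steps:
$t{\left(m \right)} = 2 m$
$q = -108$ ($q = 2 \left(2 \left(-4\right) - 1\right) 6 = 2 \left(-8 - 1\right) 6 = 2 \left(-9\right) 6 = \left(-18\right) 6 = -108$)
$G = \frac{5}{2}$ ($G = \frac{7 - 2}{2} = \frac{1}{2} \cdot 5 = \frac{5}{2} \approx 2.5$)
$q G + B{\left(2,5 \right)} = \left(-108\right) \frac{5}{2} + \left(4 - 5\right) = -270 + \left(4 - 5\right) = -270 - 1 = -271$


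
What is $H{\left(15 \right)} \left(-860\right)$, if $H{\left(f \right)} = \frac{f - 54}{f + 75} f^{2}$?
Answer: $83850$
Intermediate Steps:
$H{\left(f \right)} = \frac{f^{2} \left(-54 + f\right)}{75 + f}$ ($H{\left(f \right)} = \frac{-54 + f}{75 + f} f^{2} = \frac{f^{2} \left(-54 + f\right)}{75 + f}$)
$H{\left(15 \right)} \left(-860\right) = \frac{15^{2} \left(-54 + 15\right)}{75 + 15} \left(-860\right) = 225 \cdot \frac{1}{90} \left(-39\right) \left(-860\right) = \left(- \frac{195}{2}\right) \left(-860\right) = 83850$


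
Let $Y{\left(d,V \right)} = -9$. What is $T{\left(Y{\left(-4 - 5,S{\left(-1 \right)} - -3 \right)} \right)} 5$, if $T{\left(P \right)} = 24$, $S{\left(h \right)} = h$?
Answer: $120$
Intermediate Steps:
$T{\left(Y{\left(-4 - 5,S{\left(-1 \right)} - -3 \right)} \right)} 5 = 24 \cdot 5 = 120$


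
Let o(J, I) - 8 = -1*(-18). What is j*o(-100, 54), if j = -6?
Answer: -156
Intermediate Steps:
o(J, I) = 26 (o(J, I) = 8 - 1*(-18) = 8 + 18 = 26)
j*o(-100, 54) = -6*26 = -156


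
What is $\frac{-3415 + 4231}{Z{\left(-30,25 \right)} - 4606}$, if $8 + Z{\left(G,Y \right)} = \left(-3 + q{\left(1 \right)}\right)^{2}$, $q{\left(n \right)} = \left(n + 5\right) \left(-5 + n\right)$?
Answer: $- \frac{272}{1295} \approx -0.21004$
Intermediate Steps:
$q{\left(n \right)} = \left(-5 + n\right) \left(5 + n\right)$ ($q{\left(n \right)} = \left(5 + n\right) \left(-5 + n\right) = \left(-5 + n\right) \left(5 + n\right)$)
$Z{\left(G,Y \right)} = 721$ ($Z{\left(G,Y \right)} = -8 + \left(-3 - \left(25 - 1^{2}\right)\right)^{2} = -8 + \left(-3 + \left(-25 + 1\right)\right)^{2} = -8 + \left(-3 - 24\right)^{2} = -8 + \left(-27\right)^{2} = -8 + 729 = 721$)
$\frac{-3415 + 4231}{Z{\left(-30,25 \right)} - 4606} = \frac{-3415 + 4231}{721 - 4606} = \frac{816}{-3885} = 816 \left(- \frac{1}{3885}\right) = - \frac{272}{1295}$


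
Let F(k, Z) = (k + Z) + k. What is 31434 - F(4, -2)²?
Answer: 31398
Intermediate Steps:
F(k, Z) = Z + 2*k (F(k, Z) = (Z + k) + k = Z + 2*k)
31434 - F(4, -2)² = 31434 - (-2 + 2*4)² = 31434 - (-2 + 8)² = 31434 - 1*6² = 31434 - 1*36 = 31434 - 36 = 31398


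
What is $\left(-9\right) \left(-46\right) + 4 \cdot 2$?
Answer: $422$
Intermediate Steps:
$\left(-9\right) \left(-46\right) + 4 \cdot 2 = 414 + 8 = 422$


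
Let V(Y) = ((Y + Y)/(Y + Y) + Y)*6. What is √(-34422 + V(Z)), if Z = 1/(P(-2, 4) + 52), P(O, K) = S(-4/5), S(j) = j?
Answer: I*√8810466/16 ≈ 185.52*I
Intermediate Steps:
P(O, K) = -⅘ (P(O, K) = -4/5 = -4*⅕ = -⅘)
Z = 5/256 (Z = 1/(-⅘ + 52) = 1/(256/5) = 5/256 ≈ 0.019531)
V(Y) = 6 + 6*Y (V(Y) = ((2*Y)/((2*Y)) + Y)*6 = ((2*Y)*(1/(2*Y)) + Y)*6 = (1 + Y)*6 = 6 + 6*Y)
√(-34422 + V(Z)) = √(-34422 + (6 + 6*(5/256))) = √(-34422 + (6 + 15/128)) = √(-34422 + 783/128) = √(-4405233/128) = I*√8810466/16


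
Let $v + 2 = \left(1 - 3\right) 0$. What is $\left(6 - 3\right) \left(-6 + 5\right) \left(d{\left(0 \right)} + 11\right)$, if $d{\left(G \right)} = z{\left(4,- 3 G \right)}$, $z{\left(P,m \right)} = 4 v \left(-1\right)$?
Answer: $-57$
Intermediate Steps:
$v = -2$ ($v = -2 + \left(1 - 3\right) 0 = -2 - 0 = -2 + 0 = -2$)
$z{\left(P,m \right)} = 8$ ($z{\left(P,m \right)} = 4 \left(-2\right) \left(-1\right) = \left(-8\right) \left(-1\right) = 8$)
$d{\left(G \right)} = 8$
$\left(6 - 3\right) \left(-6 + 5\right) \left(d{\left(0 \right)} + 11\right) = \left(6 - 3\right) \left(-6 + 5\right) \left(8 + 11\right) = 3 \left(-1\right) 19 = \left(-3\right) 19 = -57$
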